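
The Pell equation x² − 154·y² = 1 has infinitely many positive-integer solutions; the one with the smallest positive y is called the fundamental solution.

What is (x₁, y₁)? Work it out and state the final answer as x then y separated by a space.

21295 1716

√154 = [12; 2,2,3,1,2,1,3,2,2,24, …], period ℓ=10 (even) → k=9
i=0: a=12 ⇒ p=12, q=1
i=1: a=2 ⇒ p=25, q=2
i=2: a=2 ⇒ p=62, q=5
i=3: a=3 ⇒ p=211, q=17
i=4: a=1 ⇒ p=273, q=22
…
i=6: a=1 ⇒ p=1030, q=83
…
i=8: a=2 ⇒ p=8724, q=703
i=9: a=2 ⇒ p=21295, q=1716
→ (21295, 1716).  Check: 21295²=453477025, 154·1716²=453477024, difference 1.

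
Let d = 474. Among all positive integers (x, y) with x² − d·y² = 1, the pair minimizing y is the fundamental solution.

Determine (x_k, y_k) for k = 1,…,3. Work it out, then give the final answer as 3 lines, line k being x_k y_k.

d=474: √d = [21; 1,3,2,1,1,…,3,1,42] (ℓ=14, even), read p_13/q_13
i=0: a=21 ⇒ p=21, q=1
…
i=4: a=1 ⇒ p=283, q=13
…
i=7: a=6 ⇒ p=5051, q=232
…
i=12: a=3 ⇒ p=149331, q=6859
i=13: a=1 ⇒ p=193549, q=8890
→ (193549, 8890).  Check: 193549²=37461215401, 474·8890²=37461215400, difference 1.
(x_2, y_2) = (193549·193549 + 474·8890·8890, 193549·8890 + 8890·193549) = (74922430801, 3441301220)
(x_3, y_3) = (193549·74922430801 + 474·8890·3441301220, 193549·3441301220 + 8890·74922430801) = (29002323118011949, 1332120819650670)

193549 8890
74922430801 3441301220
29002323118011949 1332120819650670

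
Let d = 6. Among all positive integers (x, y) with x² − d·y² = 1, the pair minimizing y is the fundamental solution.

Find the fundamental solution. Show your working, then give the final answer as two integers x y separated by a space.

5 2

√6 → a₀=2, period (2,4); ℓ=2 even so k=1
step 0: (2, 1)  from 2·(1,0) + (0,1)
step 1: (5, 2)  from 2·(2,1) + (1,0)
→ (5, 2).  Check: 5²=25, 6·2²=24, difference 1.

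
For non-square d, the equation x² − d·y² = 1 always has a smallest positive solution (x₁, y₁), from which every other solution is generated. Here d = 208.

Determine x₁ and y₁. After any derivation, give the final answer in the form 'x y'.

√208 → a₀=14, period (2,2,1,2,2,28); ℓ=6 even so k=5
i=0: a=14 ⇒ p=14, q=1
i=1: a=2 ⇒ p=29, q=2
…
i=3: a=1 ⇒ p=101, q=7
i=4: a=2 ⇒ p=274, q=19
i=5: a=2 ⇒ p=649, q=45
→ (649, 45).  Check: 649²=421201, 208·45²=421200, difference 1.

649 45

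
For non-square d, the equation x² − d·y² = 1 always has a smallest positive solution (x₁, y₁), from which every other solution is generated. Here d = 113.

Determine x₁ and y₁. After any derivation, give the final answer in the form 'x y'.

1204353 113296

√113 → a₀=10, period (1,1,1,2,2,1,1,1,20); ℓ=9 odd so k=17
step 0: (10, 1)  from 10·(1,0) + (0,1)
…
step 2: (21, 2)  from 1·(11,1) + (10,1)
…
step 5: (202, 19)  from 2·(85,8) + (32,3)
step 6: (287, 27)  from 1·(202,19) + (85,8)
…
step 9: (16009, 1506)  from 20·(776,73) + (489,46)
…
step 16: (758918, 71393)  from 1·(445435,41903) + (313483,29490)
step 17: (1204353, 113296)  from 1·(758918,71393) + (445435,41903)
→ (1204353, 113296).  Check: 1204353²=1450466148609, 113·113296²=1450466148608, difference 1.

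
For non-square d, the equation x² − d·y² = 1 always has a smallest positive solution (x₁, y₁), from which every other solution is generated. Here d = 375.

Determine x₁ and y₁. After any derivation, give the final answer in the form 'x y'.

15124 781

[19; 2,1,2,1,5,1,2,1,2,38] for √375; ℓ=10 ⇒ convergent index 9
a_0=19:  p_0=19·1+0=19,  q_0=19·0+1=1
…
a_3=2:  p_3=2·58+39=155,  q_3=2·3+2=8
…
a_7=2:  p_7=2·1433+1220=4086,  q_7=2·74+63=211
a_8=1:  p_8=1·4086+1433=5519,  q_8=1·211+74=285
a_9=2:  p_9=2·5519+4086=15124,  q_9=2·285+211=781
(x₁, y₁) = (15124, 781);  15124² − 375·781² = 1 ✓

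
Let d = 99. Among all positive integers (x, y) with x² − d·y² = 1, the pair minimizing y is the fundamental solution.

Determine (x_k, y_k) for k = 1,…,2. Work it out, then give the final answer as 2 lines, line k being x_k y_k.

[9; 1,18] for √99; ℓ=2 ⇒ convergent index 1
step 0: (9, 1)  from 9·(1,0) + (0,1)
step 1: (10, 1)  from 1·(9,1) + (1,0)
fundamental: x₁=10, y₁=1  (since 100 − 99·1 = 1)
n=2: (10,1)∘(10,1) = (10·10+99·1·1, 10·1+1·10) = (199,20)

10 1
199 20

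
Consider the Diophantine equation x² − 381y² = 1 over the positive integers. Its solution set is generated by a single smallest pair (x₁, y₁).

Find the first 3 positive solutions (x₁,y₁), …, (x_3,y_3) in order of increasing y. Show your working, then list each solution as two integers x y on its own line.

1015 52
2060449 105560
4182710455 214286748

d=381: √d = [19; 1,1,12,1,1,38] (ℓ=6, even), read p_5/q_5
step 0: (19, 1)  from 19·(1,0) + (0,1)
step 1: (20, 1)  from 1·(19,1) + (1,0)
step 2: (39, 2)  from 1·(20,1) + (19,1)
…
step 4: (527, 27)  from 1·(488,25) + (39,2)
step 5: (1015, 52)  from 1·(527,27) + (488,25)
fundamental: x₁=1015, y₁=52  (since 1030225 − 381·2704 = 1)
n=2: (1015,52)∘(1015,52) = (1015·1015+381·52·52, 1015·52+52·1015) = (2060449,105560)
n=3: (2060449,105560)∘(1015,52) = (1015·2060449+381·52·105560, 1015·105560+52·2060449) = (4182710455,214286748)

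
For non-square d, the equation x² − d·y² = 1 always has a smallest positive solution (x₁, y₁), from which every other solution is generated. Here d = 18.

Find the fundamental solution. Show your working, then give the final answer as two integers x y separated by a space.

d=18: √d = [4; 4,8] (ℓ=2, even), read p_1/q_1
step 0: (4, 1)  from 4·(1,0) + (0,1)
step 1: (17, 4)  from 4·(4,1) + (1,0)
(x₁, y₁) = (17, 4);  17² − 18·4² = 1 ✓

17 4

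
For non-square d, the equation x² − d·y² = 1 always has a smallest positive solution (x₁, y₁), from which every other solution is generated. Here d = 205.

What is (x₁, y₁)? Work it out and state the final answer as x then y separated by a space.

[14; 3,6,1,4,1,6,3,28] for √205; ℓ=8 ⇒ convergent index 7
i=0: a=14 ⇒ p=14, q=1
i=1: a=3 ⇒ p=43, q=3
i=2: a=6 ⇒ p=272, q=19
i=3: a=1 ⇒ p=315, q=22
i=4: a=4 ⇒ p=1532, q=107
…
i=6: a=6 ⇒ p=12614, q=881
i=7: a=3 ⇒ p=39689, q=2772
(x₁, y₁) = (39689, 2772);  39689² − 205·2772² = 1 ✓

39689 2772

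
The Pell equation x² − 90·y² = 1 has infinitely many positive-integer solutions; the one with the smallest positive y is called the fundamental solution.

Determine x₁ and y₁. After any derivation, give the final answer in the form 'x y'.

19 2

√90 = [9; 2,18, …], period ℓ=2 (even) → k=1
k=0  a_k=9  p_k/q_k = 9/1
k=1  a_k=2  p_k/q_k = 19/2
fundamental: x₁=19, y₁=2  (since 361 − 90·4 = 1)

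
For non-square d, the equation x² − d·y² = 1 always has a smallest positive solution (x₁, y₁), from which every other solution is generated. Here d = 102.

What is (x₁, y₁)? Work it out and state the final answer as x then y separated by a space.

101 10

√102 = [10; 10,20, …], period ℓ=2 (even) → k=1
step 0: (10, 1)  from 10·(1,0) + (0,1)
step 1: (101, 10)  from 10·(10,1) + (1,0)
→ (101, 10).  Check: 101²=10201, 102·10²=10200, difference 1.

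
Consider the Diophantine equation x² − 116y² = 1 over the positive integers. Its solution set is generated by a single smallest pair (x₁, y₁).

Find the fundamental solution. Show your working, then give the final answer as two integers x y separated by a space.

9801 910

√116 = [10; 1,3,2,1,4,1,2,3,1,20, …], period ℓ=10 (even) → k=9
a_0=10:  p_0=10·1+0=10,  q_0=10·0+1=1
…
a_5=4:  p_5=4·140+97=657,  q_5=4·13+9=61
…
a_7=2:  p_7=2·797+657=2251,  q_7=2·74+61=209
a_8=3:  p_8=3·2251+797=7550,  q_8=3·209+74=701
a_9=1:  p_9=1·7550+2251=9801,  q_9=1·701+209=910
→ (9801, 910).  Check: 9801²=96059601, 116·910²=96059600, difference 1.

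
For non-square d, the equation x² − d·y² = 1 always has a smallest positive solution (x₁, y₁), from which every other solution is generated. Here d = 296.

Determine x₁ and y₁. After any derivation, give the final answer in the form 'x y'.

√296 → a₀=17, period (4,1,7,1,4,34); ℓ=6 even so k=5
a_0=17:  p_0=17·1+0=17,  q_0=17·0+1=1
a_1=4:  p_1=4·17+1=69,  q_1=4·1+0=4
a_2=1:  p_2=1·69+17=86,  q_2=1·4+1=5
…
a_4=1:  p_4=1·671+86=757,  q_4=1·39+5=44
a_5=4:  p_5=4·757+671=3699,  q_5=4·44+39=215
(x₁, y₁) = (3699, 215);  3699² − 296·215² = 1 ✓

3699 215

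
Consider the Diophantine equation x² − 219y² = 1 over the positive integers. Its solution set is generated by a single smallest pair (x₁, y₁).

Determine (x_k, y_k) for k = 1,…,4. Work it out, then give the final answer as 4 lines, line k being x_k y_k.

74 5
10951 740
1620674 109515
239848801 16207480

[14; 1,3,1,28] for √219; ℓ=4 ⇒ convergent index 3
step 0: (14, 1)  from 14·(1,0) + (0,1)
…
step 2: (59, 4)  from 3·(15,1) + (14,1)
step 3: (74, 5)  from 1·(59,4) + (15,1)
fundamental: x₁=74, y₁=5  (since 5476 − 219·25 = 1)
n=2: (74,5)∘(74,5) = (74·74+219·5·5, 74·5+5·74) = (10951,740)
n=3: (10951,740)∘(74,5) = (74·10951+219·5·740, 74·740+5·10951) = (1620674,109515)
n=4: (1620674,109515)∘(74,5) = (74·1620674+219·5·109515, 74·109515+5·1620674) = (239848801,16207480)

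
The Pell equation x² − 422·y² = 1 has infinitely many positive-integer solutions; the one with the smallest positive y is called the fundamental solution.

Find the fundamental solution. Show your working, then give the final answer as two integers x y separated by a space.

7022501 341850

√422 = [20; 1,1,5,2,1,…,1,1,40, …], period ℓ=14 (even) → k=13
k=0  a_k=20  p_k/q_k = 20/1
k=1  a_k=1  p_k/q_k = 21/1
…
k=4  a_k=2  p_k/q_k = 493/24
k=5  a_k=1  p_k/q_k = 719/35
…
k=7  a_k=20  p_k/q_k = 53719/2615
k=8  a_k=3  p_k/q_k = 163807/7974
…
k=12  a_k=1  p_k/q_k = 3810680/185501
k=13  a_k=1  p_k/q_k = 7022501/341850
fundamental: x₁=7022501, y₁=341850  (since 49315520295001 − 422·116861422500 = 1)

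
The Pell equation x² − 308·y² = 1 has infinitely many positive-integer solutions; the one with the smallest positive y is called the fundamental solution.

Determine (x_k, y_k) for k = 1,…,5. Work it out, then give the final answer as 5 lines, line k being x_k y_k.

351 20
246401 14040
172973151 9856060
121426905601 6918940080
85241514758751 4857086080100

√308 = [17; 1,1,4,1,1,34, …], period ℓ=6 (even) → k=5
step 0: (17, 1)  from 17·(1,0) + (0,1)
…
step 3: (158, 9)  from 4·(35,2) + (18,1)
step 4: (193, 11)  from 1·(158,9) + (35,2)
step 5: (351, 20)  from 1·(193,11) + (158,9)
fundamental: x₁=351, y₁=20  (since 123201 − 308·400 = 1)
(351+20√308)^2 = 246401 + 14040√308
(351+20√308)^3 = 172973151 + 9856060√308
(351+20√308)^4 = 121426905601 + 6918940080√308
(351+20√308)^5 = 85241514758751 + 4857086080100√308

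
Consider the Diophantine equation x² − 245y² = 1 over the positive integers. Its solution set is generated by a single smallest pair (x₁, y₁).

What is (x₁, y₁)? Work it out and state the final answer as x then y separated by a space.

√245 → a₀=15, period (1,1,1,7,6,7,1,1,1,30); ℓ=10 even so k=9
i=0: a=15 ⇒ p=15, q=1
…
i=3: a=1 ⇒ p=47, q=3
…
i=5: a=6 ⇒ p=2207, q=141
…
i=7: a=1 ⇒ p=18016, q=1151
i=8: a=1 ⇒ p=33825, q=2161
i=9: a=1 ⇒ p=51841, q=3312
→ (51841, 3312).  Check: 51841²=2687489281, 245·3312²=2687489280, difference 1.

51841 3312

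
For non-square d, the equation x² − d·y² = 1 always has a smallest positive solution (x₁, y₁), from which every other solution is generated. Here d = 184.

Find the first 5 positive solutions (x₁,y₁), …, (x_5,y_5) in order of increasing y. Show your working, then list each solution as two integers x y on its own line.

24335 1794
1184384449 87313980
57643991108495 4249571404806
2805533046066067201 206826640184594040
136545293294391499564175 10066252573534620521994

[13; 1,1,3,2,1,2,1,2,3,1,1,26] for √184; ℓ=12 ⇒ convergent index 11
a_0=13:  p_0=13·1+0=13,  q_0=13·0+1=1
…
a_2=1:  p_2=1·14+13=27,  q_2=1·1+1=2
…
a_5=1:  p_5=1·217+95=312,  q_5=1·16+7=23
…
a_7=1:  p_7=1·841+312=1153,  q_7=1·62+23=85
…
a_10=1:  p_10=1·10594+3147=13741,  q_10=1·781+232=1013
a_11=1:  p_11=1·13741+10594=24335,  q_11=1·1013+781=1794
(x₁, y₁) = (24335, 1794);  24335² − 184·1794² = 1 ✓
k=2:  x_2 = 24335·24335+184·1794·1794 = 1184384449,  y_2 = 24335·1794+1794·24335 = 87313980
k=3:  x_3 = 24335·1184384449+184·1794·87313980 = 57643991108495,  y_3 = 24335·87313980+1794·1184384449 = 4249571404806
k=4:  x_4 = 24335·57643991108495+184·1794·4249571404806 = 2805533046066067201,  y_4 = 24335·4249571404806+1794·57643991108495 = 206826640184594040
k=5:  x_5 = 24335·2805533046066067201+184·1794·206826640184594040 = 136545293294391499564175,  y_5 = 24335·206826640184594040+1794·2805533046066067201 = 10066252573534620521994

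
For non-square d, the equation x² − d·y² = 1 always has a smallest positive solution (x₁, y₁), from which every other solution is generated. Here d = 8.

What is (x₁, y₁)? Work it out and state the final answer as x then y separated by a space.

3 1

√8 = [2; 1,4, …], period ℓ=2 (even) → k=1
a_0=2:  p_0=2·1+0=2,  q_0=2·0+1=1
a_1=1:  p_1=1·2+1=3,  q_1=1·1+0=1
(x₁, y₁) = (3, 1);  3² − 8·1² = 1 ✓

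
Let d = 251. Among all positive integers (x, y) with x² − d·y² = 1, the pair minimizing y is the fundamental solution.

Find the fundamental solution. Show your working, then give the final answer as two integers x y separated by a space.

3674890 231957

√251 = [15; 1,5,2,1,2,…,5,1,30, …], period ℓ=14 (even) → k=13
k=0  a_k=15  p_k/q_k = 15/1
k=1  a_k=1  p_k/q_k = 16/1
k=2  a_k=5  p_k/q_k = 95/6
…
k=4  a_k=1  p_k/q_k = 301/19
k=5  a_k=2  p_k/q_k = 808/51
…
k=7  a_k=15  p_k/q_k = 29563/1866
k=8  a_k=2  p_k/q_k = 61043/3853
k=9  a_k=2  p_k/q_k = 151649/9572
k=10  a_k=1  p_k/q_k = 212692/13425
…
k=12  a_k=5  p_k/q_k = 3097857/195535
k=13  a_k=1  p_k/q_k = 3674890/231957
→ (3674890, 231957).  Check: 3674890²=13504816512100, 251·231957²=13504816512099, difference 1.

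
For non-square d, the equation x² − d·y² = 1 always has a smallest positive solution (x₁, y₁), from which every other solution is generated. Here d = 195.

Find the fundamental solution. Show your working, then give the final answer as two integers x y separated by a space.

14 1

√195 → a₀=13, period (1,26); ℓ=2 even so k=1
k=0  a_k=13  p_k/q_k = 13/1
k=1  a_k=1  p_k/q_k = 14/1
(x₁, y₁) = (14, 1);  14² − 195·1² = 1 ✓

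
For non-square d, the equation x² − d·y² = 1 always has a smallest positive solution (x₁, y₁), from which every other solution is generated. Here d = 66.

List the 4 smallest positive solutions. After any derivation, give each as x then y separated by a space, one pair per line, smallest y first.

65 8
8449 1040
1098305 135192
142771201 17573920

d=66: √d = [8; 8,16] (ℓ=2, even), read p_1/q_1
i=0: a=8 ⇒ p=8, q=1
i=1: a=8 ⇒ p=65, q=8
(x₁, y₁) = (65, 8);  65² − 66·8² = 1 ✓
(65+8√66)^2 = 8449 + 1040√66
(65+8√66)^3 = 1098305 + 135192√66
(65+8√66)^4 = 142771201 + 17573920√66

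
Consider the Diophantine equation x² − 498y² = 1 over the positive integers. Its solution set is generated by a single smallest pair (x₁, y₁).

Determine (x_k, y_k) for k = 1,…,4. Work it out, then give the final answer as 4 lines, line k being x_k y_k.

179777 8056
64639539457 2896567024
23241404969742401 1041472259739240
8356540122426119709697 374465516875386131936

[22; 3,6,22,6,3,44] for √498; ℓ=6 ⇒ convergent index 5
a_0=22:  p_0=22·1+0=22,  q_0=22·0+1=1
a_1=3:  p_1=3·22+1=67,  q_1=3·1+0=3
a_2=6:  p_2=6·67+22=424,  q_2=6·3+1=19
a_3=22:  p_3=22·424+67=9395,  q_3=22·19+3=421
a_4=6:  p_4=6·9395+424=56794,  q_4=6·421+19=2545
a_5=3:  p_5=3·56794+9395=179777,  q_5=3·2545+421=8056
(x₁, y₁) = (179777, 8056);  179777² − 498·8056² = 1 ✓
k=2:  x_2 = 179777·179777+498·8056·8056 = 64639539457,  y_2 = 179777·8056+8056·179777 = 2896567024
k=3:  x_3 = 179777·64639539457+498·8056·2896567024 = 23241404969742401,  y_3 = 179777·2896567024+8056·64639539457 = 1041472259739240
k=4:  x_4 = 179777·23241404969742401+498·8056·1041472259739240 = 8356540122426119709697,  y_4 = 179777·1041472259739240+8056·23241404969742401 = 374465516875386131936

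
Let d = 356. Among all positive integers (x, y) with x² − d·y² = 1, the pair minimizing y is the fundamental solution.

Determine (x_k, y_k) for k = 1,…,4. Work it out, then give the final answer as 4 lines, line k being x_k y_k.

√356 = [18; 1,6,1,1,2,…,6,1,36, …], period ℓ=14 (even) → k=13
k=0  a_k=18  p_k/q_k = 18/1
k=1  a_k=1  p_k/q_k = 19/1
…
k=3  a_k=1  p_k/q_k = 151/8
…
k=5  a_k=2  p_k/q_k = 717/38
k=6  a_k=1  p_k/q_k = 1000/53
k=7  a_k=8  p_k/q_k = 8717/462
k=8  a_k=1  p_k/q_k = 9717/515
k=9  a_k=2  p_k/q_k = 28151/1492
k=10  a_k=1  p_k/q_k = 37868/2007
k=11  a_k=1  p_k/q_k = 66019/3499
k=12  a_k=6  p_k/q_k = 433982/23001
k=13  a_k=1  p_k/q_k = 500001/26500
→ (500001, 26500).  Check: 500001²=250001000001, 356·26500²=250001000000, difference 1.
n=2: (500001,26500)∘(500001,26500) = (500001·500001+356·26500·26500, 500001·26500+26500·500001) = (500002000001,26500053000)
n=3: (500002000001,26500053000)∘(500001,26500) = (500001·500002000001+356·26500·26500053000, 500001·26500053000+26500·500002000001) = (500003000004500001,26500106000079500)
n=4: (500003000004500001,26500106000079500)∘(500001,26500) = (500001·500003000004500001+356·26500·26500106000079500, 500001·26500106000079500+26500·500003000004500001) = (500004000010000008000001,26500159000265000106000)

500001 26500
500002000001 26500053000
500003000004500001 26500106000079500
500004000010000008000001 26500159000265000106000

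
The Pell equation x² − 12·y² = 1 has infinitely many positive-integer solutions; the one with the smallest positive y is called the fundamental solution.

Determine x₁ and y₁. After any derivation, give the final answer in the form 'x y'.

7 2

√12 → a₀=3, period (2,6); ℓ=2 even so k=1
step 0: (3, 1)  from 3·(1,0) + (0,1)
step 1: (7, 2)  from 2·(3,1) + (1,0)
(x₁, y₁) = (7, 2);  7² − 12·2² = 1 ✓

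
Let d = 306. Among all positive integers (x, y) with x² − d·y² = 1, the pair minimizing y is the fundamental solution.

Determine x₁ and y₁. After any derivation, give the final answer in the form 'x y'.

35 2

[17; 2,34] for √306; ℓ=2 ⇒ convergent index 1
step 0: (17, 1)  from 17·(1,0) + (0,1)
step 1: (35, 2)  from 2·(17,1) + (1,0)
(x₁, y₁) = (35, 2);  35² − 306·2² = 1 ✓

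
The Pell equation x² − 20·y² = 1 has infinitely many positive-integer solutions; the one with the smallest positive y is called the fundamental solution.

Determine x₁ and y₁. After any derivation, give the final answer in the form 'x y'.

9 2

√20 = [4; 2,8, …], period ℓ=2 (even) → k=1
k=0  a_k=4  p_k/q_k = 4/1
k=1  a_k=2  p_k/q_k = 9/2
(x₁, y₁) = (9, 2);  9² − 20·2² = 1 ✓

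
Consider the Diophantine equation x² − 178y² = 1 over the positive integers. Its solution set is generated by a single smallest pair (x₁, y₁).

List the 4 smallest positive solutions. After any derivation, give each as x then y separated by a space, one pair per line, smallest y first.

1601 120
5126401 384240
16414734401 1230336360
52559974425601 3939536640480

[13; 2,1,12,1,2,26] for √178; ℓ=6 ⇒ convergent index 5
k=0  a_k=13  p_k/q_k = 13/1
…
k=4  a_k=1  p_k/q_k = 547/41
k=5  a_k=2  p_k/q_k = 1601/120
fundamental: x₁=1601, y₁=120  (since 2563201 − 178·14400 = 1)
(1601+120√178)^2 = 5126401 + 384240√178
(1601+120√178)^3 = 16414734401 + 1230336360√178
(1601+120√178)^4 = 52559974425601 + 3939536640480√178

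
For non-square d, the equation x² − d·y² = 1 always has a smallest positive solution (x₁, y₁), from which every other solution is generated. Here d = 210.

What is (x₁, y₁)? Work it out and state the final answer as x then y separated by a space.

29 2

[14; 2,28] for √210; ℓ=2 ⇒ convergent index 1
a_0=14:  p_0=14·1+0=14,  q_0=14·0+1=1
a_1=2:  p_1=2·14+1=29,  q_1=2·1+0=2
→ (29, 2).  Check: 29²=841, 210·2²=840, difference 1.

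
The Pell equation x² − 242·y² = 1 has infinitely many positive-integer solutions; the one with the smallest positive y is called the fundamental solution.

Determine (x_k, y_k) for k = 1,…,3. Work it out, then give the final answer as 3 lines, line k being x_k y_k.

19601 1260
768398401 49394520
30122754096401 1936363971780

d=242: √d = [15; 1,1,3,1,14,1,3,1,1,30] (ℓ=10, even), read p_9/q_9
i=0: a=15 ⇒ p=15, q=1
i=1: a=1 ⇒ p=16, q=1
i=2: a=1 ⇒ p=31, q=2
…
i=6: a=1 ⇒ p=2209, q=142
i=7: a=3 ⇒ p=8696, q=559
i=8: a=1 ⇒ p=10905, q=701
i=9: a=1 ⇒ p=19601, q=1260
→ (19601, 1260).  Check: 19601²=384199201, 242·1260²=384199200, difference 1.
k=2:  x_2 = 19601·19601+242·1260·1260 = 768398401,  y_2 = 19601·1260+1260·19601 = 49394520
k=3:  x_3 = 19601·768398401+242·1260·49394520 = 30122754096401,  y_3 = 19601·49394520+1260·768398401 = 1936363971780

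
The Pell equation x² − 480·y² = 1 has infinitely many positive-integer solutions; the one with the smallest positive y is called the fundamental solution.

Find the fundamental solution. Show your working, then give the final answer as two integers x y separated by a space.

241 11

[21; 1,9,1,42] for √480; ℓ=4 ⇒ convergent index 3
i=0: a=21 ⇒ p=21, q=1
i=1: a=1 ⇒ p=22, q=1
i=2: a=9 ⇒ p=219, q=10
i=3: a=1 ⇒ p=241, q=11
→ (241, 11).  Check: 241²=58081, 480·11²=58080, difference 1.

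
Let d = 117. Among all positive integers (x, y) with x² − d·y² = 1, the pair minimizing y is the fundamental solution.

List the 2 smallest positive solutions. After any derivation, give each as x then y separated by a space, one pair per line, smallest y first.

d=117: √d = [10; 1,4,2,4,1,20] (ℓ=6, even), read p_5/q_5
a_0=10:  p_0=10·1+0=10,  q_0=10·0+1=1
…
a_4=4:  p_4=4·119+54=530,  q_4=4·11+5=49
a_5=1:  p_5=1·530+119=649,  q_5=1·49+11=60
(x₁, y₁) = (649, 60);  649² − 117·60² = 1 ✓
(649+60√117)^2 = 842401 + 77880√117

649 60
842401 77880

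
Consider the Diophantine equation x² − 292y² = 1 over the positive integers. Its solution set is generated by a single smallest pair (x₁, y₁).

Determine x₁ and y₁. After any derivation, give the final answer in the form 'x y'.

d=292: √d = [17; 11,2,1,3,8,3,1,2,11,34] (ℓ=10, even), read p_9/q_9
step 0: (17, 1)  from 17·(1,0) + (0,1)
…
step 4: (2136, 125)  from 3·(581,34) + (393,23)
step 5: (17669, 1034)  from 8·(2136,125) + (581,34)
step 6: (55143, 3227)  from 3·(17669,1034) + (2136,125)
step 7: (72812, 4261)  from 1·(55143,3227) + (17669,1034)
step 8: (200767, 11749)  from 2·(72812,4261) + (55143,3227)
step 9: (2281249, 133500)  from 11·(200767,11749) + (72812,4261)
(x₁, y₁) = (2281249, 133500);  2281249² − 292·133500² = 1 ✓

2281249 133500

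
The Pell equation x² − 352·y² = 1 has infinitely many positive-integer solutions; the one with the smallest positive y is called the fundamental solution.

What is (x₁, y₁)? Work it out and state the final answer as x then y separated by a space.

d=352: √d = [18; 1,3,5,9,5,3,1,36] (ℓ=8, even), read p_7/q_7
a_0=18:  p_0=18·1+0=18,  q_0=18·0+1=1
…
a_6=3:  p_6=3·18499+3621=59118,  q_6=3·986+193=3151
a_7=1:  p_7=1·59118+18499=77617,  q_7=1·3151+986=4137
(x₁, y₁) = (77617, 4137);  77617² − 352·4137² = 1 ✓

77617 4137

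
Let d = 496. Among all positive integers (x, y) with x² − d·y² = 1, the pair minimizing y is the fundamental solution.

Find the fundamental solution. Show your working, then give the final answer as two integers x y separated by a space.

4620799 207480

[22; 3,1,2,4,1,…,1,3,44] for √496; ℓ=16 ⇒ convergent index 15
k=0  a_k=22  p_k/q_k = 22/1
…
k=2  a_k=1  p_k/q_k = 89/4
k=3  a_k=2  p_k/q_k = 245/11
…
k=5  a_k=1  p_k/q_k = 1314/59
…
k=8  a_k=2  p_k/q_k = 14543/653
…
k=12  a_k=4  p_k/q_k = 389209/17476
…
k=14  a_k=1  p_k/q_k = 1252502/56239
k=15  a_k=3  p_k/q_k = 4620799/207480
→ (4620799, 207480).  Check: 4620799²=21351783398401, 496·207480²=21351783398400, difference 1.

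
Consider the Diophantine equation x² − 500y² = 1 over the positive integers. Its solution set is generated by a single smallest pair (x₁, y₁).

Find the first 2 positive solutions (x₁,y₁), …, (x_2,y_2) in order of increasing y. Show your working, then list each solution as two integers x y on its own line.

d=500: √d = [22; 2,1,3,2,1,…,1,2,44] (ℓ=14, even), read p_13/q_13
step 0: (22, 1)  from 22·(1,0) + (0,1)
step 1: (45, 2)  from 2·(22,1) + (1,0)
…
step 3: (246, 11)  from 3·(67,3) + (45,2)
…
step 5: (805, 36)  from 1·(559,25) + (246,11)
…
step 7: (14445, 646)  from 10·(1364,61) + (805,36)
step 8: (15809, 707)  from 1·(14445,646) + (1364,61)
…
step 10: (76317, 3413)  from 2·(30254,1353) + (15809,707)
step 11: (259205, 11592)  from 3·(76317,3413) + (30254,1353)
step 12: (335522, 15005)  from 1·(259205,11592) + (76317,3413)
step 13: (930249, 41602)  from 2·(335522,15005) + (259205,11592)
(x₁, y₁) = (930249, 41602);  930249² − 500·41602² = 1 ✓
k=2:  x_2 = 930249·930249+500·41602·41602 = 1730726404001,  y_2 = 930249·41602+41602·930249 = 77400437796

930249 41602
1730726404001 77400437796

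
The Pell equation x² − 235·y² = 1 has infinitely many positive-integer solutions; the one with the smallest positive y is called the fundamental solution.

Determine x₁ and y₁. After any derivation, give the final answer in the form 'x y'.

√235 = [15; 3,30, …], period ℓ=2 (even) → k=1
a_0=15:  p_0=15·1+0=15,  q_0=15·0+1=1
a_1=3:  p_1=3·15+1=46,  q_1=3·1+0=3
→ (46, 3).  Check: 46²=2116, 235·3²=2115, difference 1.

46 3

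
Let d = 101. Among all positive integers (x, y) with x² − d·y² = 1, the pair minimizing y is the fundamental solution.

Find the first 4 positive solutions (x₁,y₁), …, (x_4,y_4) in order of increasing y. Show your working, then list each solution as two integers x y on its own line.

[10; 20] for √101; ℓ=1 ⇒ convergent index 1
step 0: (10, 1)  from 10·(1,0) + (0,1)
step 1: (201, 20)  from 20·(10,1) + (1,0)
(x₁, y₁) = (201, 20);  201² − 101·20² = 1 ✓
n=2: (201,20)∘(201,20) = (201·201+101·20·20, 201·20+20·201) = (80801,8040)
n=3: (80801,8040)∘(201,20) = (201·80801+101·20·8040, 201·8040+20·80801) = (32481801,3232060)
n=4: (32481801,3232060)∘(201,20) = (201·32481801+101·20·3232060, 201·3232060+20·32481801) = (13057603201,1299280080)

201 20
80801 8040
32481801 3232060
13057603201 1299280080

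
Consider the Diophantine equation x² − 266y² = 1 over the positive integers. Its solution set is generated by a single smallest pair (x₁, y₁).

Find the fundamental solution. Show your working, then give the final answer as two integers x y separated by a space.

685 42

√266 → a₀=16, period (3,4,3,32); ℓ=4 even so k=3
step 0: (16, 1)  from 16·(1,0) + (0,1)
step 1: (49, 3)  from 3·(16,1) + (1,0)
step 2: (212, 13)  from 4·(49,3) + (16,1)
step 3: (685, 42)  from 3·(212,13) + (49,3)
(x₁, y₁) = (685, 42);  685² − 266·42² = 1 ✓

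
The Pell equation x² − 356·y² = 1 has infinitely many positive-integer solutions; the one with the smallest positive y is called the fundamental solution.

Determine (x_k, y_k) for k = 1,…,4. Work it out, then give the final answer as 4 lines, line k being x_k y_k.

√356 = [18; 1,6,1,1,2,…,6,1,36, …], period ℓ=14 (even) → k=13
a_0=18:  p_0=18·1+0=18,  q_0=18·0+1=1
a_1=1:  p_1=1·18+1=19,  q_1=1·1+0=1
a_2=6:  p_2=6·19+18=132,  q_2=6·1+1=7
…
a_4=1:  p_4=1·151+132=283,  q_4=1·8+7=15
a_5=2:  p_5=2·283+151=717,  q_5=2·15+8=38
…
a_7=8:  p_7=8·1000+717=8717,  q_7=8·53+38=462
…
a_12=6:  p_12=6·66019+37868=433982,  q_12=6·3499+2007=23001
a_13=1:  p_13=1·433982+66019=500001,  q_13=1·23001+3499=26500
fundamental: x₁=500001, y₁=26500  (since 250001000001 − 356·702250000 = 1)
(500001+26500√356)^2 = 500002000001 + 26500053000√356
(500001+26500√356)^3 = 500003000004500001 + 26500106000079500√356
(500001+26500√356)^4 = 500004000010000008000001 + 26500159000265000106000√356

500001 26500
500002000001 26500053000
500003000004500001 26500106000079500
500004000010000008000001 26500159000265000106000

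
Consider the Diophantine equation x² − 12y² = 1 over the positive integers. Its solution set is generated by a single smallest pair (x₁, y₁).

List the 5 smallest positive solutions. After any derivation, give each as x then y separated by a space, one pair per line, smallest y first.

7 2
97 28
1351 390
18817 5432
262087 75658

√12 → a₀=3, period (2,6); ℓ=2 even so k=1
step 0: (3, 1)  from 3·(1,0) + (0,1)
step 1: (7, 2)  from 2·(3,1) + (1,0)
(x₁, y₁) = (7, 2);  7² − 12·2² = 1 ✓
(7+2√12)^2 = 97 + 28√12
(7+2√12)^3 = 1351 + 390√12
(7+2√12)^4 = 18817 + 5432√12
(7+2√12)^5 = 262087 + 75658√12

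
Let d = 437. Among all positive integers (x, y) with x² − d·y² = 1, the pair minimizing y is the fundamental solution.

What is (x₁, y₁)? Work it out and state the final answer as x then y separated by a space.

d=437: √d = [20; 1,9,2,9,1,40] (ℓ=6, even), read p_5/q_5
k=0  a_k=20  p_k/q_k = 20/1
k=1  a_k=1  p_k/q_k = 21/1
k=2  a_k=9  p_k/q_k = 209/10
k=3  a_k=2  p_k/q_k = 439/21
k=4  a_k=9  p_k/q_k = 4160/199
k=5  a_k=1  p_k/q_k = 4599/220
(x₁, y₁) = (4599, 220);  4599² − 437·220² = 1 ✓

4599 220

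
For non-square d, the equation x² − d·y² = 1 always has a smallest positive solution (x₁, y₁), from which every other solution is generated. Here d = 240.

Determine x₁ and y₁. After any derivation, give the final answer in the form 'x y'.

d=240: √d = [15; 2,30] (ℓ=2, even), read p_1/q_1
a_0=15:  p_0=15·1+0=15,  q_0=15·0+1=1
a_1=2:  p_1=2·15+1=31,  q_1=2·1+0=2
(x₁, y₁) = (31, 2);  31² − 240·2² = 1 ✓

31 2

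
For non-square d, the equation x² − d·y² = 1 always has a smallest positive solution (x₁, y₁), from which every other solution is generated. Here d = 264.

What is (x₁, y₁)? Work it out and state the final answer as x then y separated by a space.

65 4

[16; 4,32] for √264; ℓ=2 ⇒ convergent index 1
step 0: (16, 1)  from 16·(1,0) + (0,1)
step 1: (65, 4)  from 4·(16,1) + (1,0)
→ (65, 4).  Check: 65²=4225, 264·4²=4224, difference 1.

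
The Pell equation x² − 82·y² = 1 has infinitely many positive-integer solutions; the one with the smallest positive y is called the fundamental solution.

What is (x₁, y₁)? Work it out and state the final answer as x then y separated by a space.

√82 → a₀=9, period (18); ℓ=1 odd so k=1
step 0: (9, 1)  from 9·(1,0) + (0,1)
step 1: (163, 18)  from 18·(9,1) + (1,0)
(x₁, y₁) = (163, 18);  163² − 82·18² = 1 ✓

163 18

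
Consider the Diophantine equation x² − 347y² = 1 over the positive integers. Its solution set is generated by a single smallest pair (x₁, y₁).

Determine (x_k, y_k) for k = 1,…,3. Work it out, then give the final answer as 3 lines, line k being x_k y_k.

√347 = [18; 1,1,1,2,4,…,1,1,36, …], period ℓ=14 (even) → k=13
step 0: (18, 1)  from 18·(1,0) + (0,1)
…
step 2: (37, 2)  from 1·(19,1) + (18,1)
step 3: (56, 3)  from 1·(37,2) + (19,1)
step 4: (149, 8)  from 2·(56,3) + (37,2)
step 5: (652, 35)  from 4·(149,8) + (56,3)
step 6: (801, 43)  from 1·(652,35) + (149,8)
…
step 10: (164168, 8813)  from 2·(74549,4002) + (15070,809)
step 11: (238717, 12815)  from 1·(164168,8813) + (74549,4002)
step 12: (402885, 21628)  from 1·(238717,12815) + (164168,8813)
step 13: (641602, 34443)  from 1·(402885,21628) + (238717,12815)
fundamental: x₁=641602, y₁=34443  (since 411653126404 − 347·1186320249 = 1)
(641602+34443√347)^2 = 823306252807 + 44197395372√347
(641602+34443√347)^3 = 1056469876826312026 + 56714274530897445√347

641602 34443
823306252807 44197395372
1056469876826312026 56714274530897445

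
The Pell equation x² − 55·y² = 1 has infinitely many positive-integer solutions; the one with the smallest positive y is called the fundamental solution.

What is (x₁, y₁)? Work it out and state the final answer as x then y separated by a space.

d=55: √d = [7; 2,2,2,14] (ℓ=4, even), read p_3/q_3
step 0: (7, 1)  from 7·(1,0) + (0,1)
step 1: (15, 2)  from 2·(7,1) + (1,0)
step 2: (37, 5)  from 2·(15,2) + (7,1)
step 3: (89, 12)  from 2·(37,5) + (15,2)
fundamental: x₁=89, y₁=12  (since 7921 − 55·144 = 1)

89 12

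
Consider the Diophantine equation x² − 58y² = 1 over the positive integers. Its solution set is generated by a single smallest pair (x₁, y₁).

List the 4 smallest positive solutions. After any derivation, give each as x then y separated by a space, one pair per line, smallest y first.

19603 2574
768555217 100916244
30131975818099 3956522259690
1181354243155834177 155119411612489896

√58 → a₀=7, period (1,1,1,1,1,1,14); ℓ=7 odd so k=13
k=0  a_k=7  p_k/q_k = 7/1
…
k=3  a_k=1  p_k/q_k = 23/3
k=4  a_k=1  p_k/q_k = 38/5
k=5  a_k=1  p_k/q_k = 61/8
…
k=7  a_k=14  p_k/q_k = 1447/190
…
k=9  a_k=1  p_k/q_k = 2993/393
…
k=12  a_k=1  p_k/q_k = 12071/1585
k=13  a_k=1  p_k/q_k = 19603/2574
fundamental: x₁=19603, y₁=2574  (since 384277609 − 58·6625476 = 1)
(x_2, y_2) = (19603·19603 + 58·2574·2574, 19603·2574 + 2574·19603) = (768555217, 100916244)
(x_3, y_3) = (19603·768555217 + 58·2574·100916244, 19603·100916244 + 2574·768555217) = (30131975818099, 3956522259690)
(x_4, y_4) = (19603·30131975818099 + 58·2574·3956522259690, 19603·3956522259690 + 2574·30131975818099) = (1181354243155834177, 155119411612489896)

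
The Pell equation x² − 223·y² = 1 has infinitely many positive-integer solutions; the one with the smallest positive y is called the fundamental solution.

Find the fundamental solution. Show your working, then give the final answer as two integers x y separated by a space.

d=223: √d = [14; 1,13,1,28] (ℓ=4, even), read p_3/q_3
a_0=14:  p_0=14·1+0=14,  q_0=14·0+1=1
…
a_2=13:  p_2=13·15+14=209,  q_2=13·1+1=14
a_3=1:  p_3=1·209+15=224,  q_3=1·14+1=15
fundamental: x₁=224, y₁=15  (since 50176 − 223·225 = 1)

224 15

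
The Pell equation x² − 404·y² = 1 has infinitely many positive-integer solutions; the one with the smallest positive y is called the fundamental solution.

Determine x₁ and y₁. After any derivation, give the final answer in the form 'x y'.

√404 = [20; 10,40, …], period ℓ=2 (even) → k=1
step 0: (20, 1)  from 20·(1,0) + (0,1)
step 1: (201, 10)  from 10·(20,1) + (1,0)
(x₁, y₁) = (201, 10);  201² − 404·10² = 1 ✓

201 10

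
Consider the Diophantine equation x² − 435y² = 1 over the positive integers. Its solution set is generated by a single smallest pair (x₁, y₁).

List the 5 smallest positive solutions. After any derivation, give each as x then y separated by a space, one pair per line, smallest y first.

√435 = [20; 1,5,1,40, …], period ℓ=4 (even) → k=3
k=0  a_k=20  p_k/q_k = 20/1
k=1  a_k=1  p_k/q_k = 21/1
k=2  a_k=5  p_k/q_k = 125/6
k=3  a_k=1  p_k/q_k = 146/7
fundamental: x₁=146, y₁=7  (since 21316 − 435·49 = 1)
n=2: (146,7)∘(146,7) = (146·146+435·7·7, 146·7+7·146) = (42631,2044)
n=3: (42631,2044)∘(146,7) = (146·42631+435·7·2044, 146·2044+7·42631) = (12448106,596841)
n=4: (12448106,596841)∘(146,7) = (146·12448106+435·7·596841, 146·596841+7·12448106) = (3634804321,174275528)
n=5: (3634804321,174275528)∘(146,7) = (146·3634804321+435·7·174275528, 146·174275528+7·3634804321) = (1061350413626,50887857335)

146 7
42631 2044
12448106 596841
3634804321 174275528
1061350413626 50887857335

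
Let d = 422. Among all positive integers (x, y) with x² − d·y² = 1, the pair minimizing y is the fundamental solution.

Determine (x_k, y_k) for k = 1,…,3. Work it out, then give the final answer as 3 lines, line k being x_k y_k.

7022501 341850
98631040590001 4801283933700
1385273162348638202501 67434042451384025550

d=422: √d = [20; 1,1,5,2,1,…,1,1,40] (ℓ=14, even), read p_13/q_13
i=0: a=20 ⇒ p=20, q=1
…
i=5: a=1 ⇒ p=719, q=35
i=6: a=3 ⇒ p=2650, q=129
…
i=10: a=2 ⇒ p=598859, q=29152
i=11: a=5 ⇒ p=3211821, q=156349
i=12: a=1 ⇒ p=3810680, q=185501
i=13: a=1 ⇒ p=7022501, q=341850
fundamental: x₁=7022501, y₁=341850  (since 49315520295001 − 422·116861422500 = 1)
(7022501+341850√422)^2 = 98631040590001 + 4801283933700√422
(7022501+341850√422)^3 = 1385273162348638202501 + 67434042451384025550√422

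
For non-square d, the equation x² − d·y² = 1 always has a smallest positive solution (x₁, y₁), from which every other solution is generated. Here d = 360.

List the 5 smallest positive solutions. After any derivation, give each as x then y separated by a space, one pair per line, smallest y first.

√360 = [18; 1,36, …], period ℓ=2 (even) → k=1
k=0  a_k=18  p_k/q_k = 18/1
k=1  a_k=1  p_k/q_k = 19/1
fundamental: x₁=19, y₁=1  (since 361 − 360·1 = 1)
(x_2, y_2) = (19·19 + 360·1·1, 19·1 + 1·19) = (721, 38)
(x_3, y_3) = (19·721 + 360·1·38, 19·38 + 1·721) = (27379, 1443)
(x_4, y_4) = (19·27379 + 360·1·1443, 19·1443 + 1·27379) = (1039681, 54796)
(x_5, y_5) = (19·1039681 + 360·1·54796, 19·54796 + 1·1039681) = (39480499, 2080805)

19 1
721 38
27379 1443
1039681 54796
39480499 2080805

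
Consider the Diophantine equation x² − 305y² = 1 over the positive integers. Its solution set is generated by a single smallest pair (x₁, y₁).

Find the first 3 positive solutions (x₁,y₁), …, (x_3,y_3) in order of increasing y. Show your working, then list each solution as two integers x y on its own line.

d=305: √d = [17; 2,6,2,34] (ℓ=4, even), read p_3/q_3
i=0: a=17 ⇒ p=17, q=1
…
i=2: a=6 ⇒ p=227, q=13
i=3: a=2 ⇒ p=489, q=28
→ (489, 28).  Check: 489²=239121, 305·28²=239120, difference 1.
k=2:  x_2 = 489·489+305·28·28 = 478241,  y_2 = 489·28+28·489 = 27384
k=3:  x_3 = 489·478241+305·28·27384 = 467719209,  y_3 = 489·27384+28·478241 = 26781524

489 28
478241 27384
467719209 26781524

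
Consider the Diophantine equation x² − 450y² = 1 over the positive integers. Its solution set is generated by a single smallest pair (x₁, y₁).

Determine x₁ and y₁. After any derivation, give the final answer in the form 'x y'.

19601 924

d=450: √d = [21; 4,1,2,4,2,1,4,42] (ℓ=8, even), read p_7/q_7
k=0  a_k=21  p_k/q_k = 21/1
k=1  a_k=4  p_k/q_k = 85/4
k=2  a_k=1  p_k/q_k = 106/5
k=3  a_k=2  p_k/q_k = 297/14
k=4  a_k=4  p_k/q_k = 1294/61
…
k=6  a_k=1  p_k/q_k = 4179/197
k=7  a_k=4  p_k/q_k = 19601/924
→ (19601, 924).  Check: 19601²=384199201, 450·924²=384199200, difference 1.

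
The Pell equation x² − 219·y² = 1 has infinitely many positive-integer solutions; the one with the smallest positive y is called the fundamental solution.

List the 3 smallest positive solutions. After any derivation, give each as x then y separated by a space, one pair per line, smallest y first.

d=219: √d = [14; 1,3,1,28] (ℓ=4, even), read p_3/q_3
a_0=14:  p_0=14·1+0=14,  q_0=14·0+1=1
…
a_2=3:  p_2=3·15+14=59,  q_2=3·1+1=4
a_3=1:  p_3=1·59+15=74,  q_3=1·4+1=5
(x₁, y₁) = (74, 5);  74² − 219·5² = 1 ✓
n=2: (74,5)∘(74,5) = (74·74+219·5·5, 74·5+5·74) = (10951,740)
n=3: (10951,740)∘(74,5) = (74·10951+219·5·740, 74·740+5·10951) = (1620674,109515)

74 5
10951 740
1620674 109515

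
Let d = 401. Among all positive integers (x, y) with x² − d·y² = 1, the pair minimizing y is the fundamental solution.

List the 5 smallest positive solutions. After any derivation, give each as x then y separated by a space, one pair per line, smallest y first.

d=401: √d = [20; 40] (ℓ=1, odd), read p_1/q_1
i=0: a=20 ⇒ p=20, q=1
i=1: a=40 ⇒ p=801, q=40
→ (801, 40).  Check: 801²=641601, 401·40²=641600, difference 1.
(x_2, y_2) = (801·801 + 401·40·40, 801·40 + 40·801) = (1283201, 64080)
(x_3, y_3) = (801·1283201 + 401·40·64080, 801·64080 + 40·1283201) = (2055687201, 102656120)
(x_4, y_4) = (801·2055687201 + 401·40·102656120, 801·102656120 + 40·2055687201) = (3293209612801, 164455040160)
(x_5, y_5) = (801·3293209612801 + 401·40·164455040160, 801·164455040160 + 40·3293209612801) = (5275719744020001, 263456871680200)

801 40
1283201 64080
2055687201 102656120
3293209612801 164455040160
5275719744020001 263456871680200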